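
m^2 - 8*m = m*(m - 8)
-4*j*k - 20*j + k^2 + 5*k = (-4*j + k)*(k + 5)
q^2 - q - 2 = (q - 2)*(q + 1)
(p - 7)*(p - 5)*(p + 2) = p^3 - 10*p^2 + 11*p + 70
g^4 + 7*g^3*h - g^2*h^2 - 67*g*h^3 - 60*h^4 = (g - 3*h)*(g + h)*(g + 4*h)*(g + 5*h)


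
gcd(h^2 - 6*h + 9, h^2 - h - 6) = h - 3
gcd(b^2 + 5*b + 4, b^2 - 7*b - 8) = b + 1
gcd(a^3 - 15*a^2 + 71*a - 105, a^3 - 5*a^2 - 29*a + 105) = a^2 - 10*a + 21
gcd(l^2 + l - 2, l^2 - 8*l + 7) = l - 1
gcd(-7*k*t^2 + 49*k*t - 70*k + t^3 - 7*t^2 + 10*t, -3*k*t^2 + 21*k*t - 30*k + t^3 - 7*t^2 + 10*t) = t^2 - 7*t + 10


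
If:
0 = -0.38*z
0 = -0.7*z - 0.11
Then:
No Solution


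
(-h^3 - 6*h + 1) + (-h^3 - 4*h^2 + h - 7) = -2*h^3 - 4*h^2 - 5*h - 6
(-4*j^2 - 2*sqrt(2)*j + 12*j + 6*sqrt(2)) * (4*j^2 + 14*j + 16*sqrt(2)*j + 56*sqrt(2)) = -16*j^4 - 72*sqrt(2)*j^3 - 8*j^3 - 36*sqrt(2)*j^2 + 104*j^2 - 32*j + 756*sqrt(2)*j + 672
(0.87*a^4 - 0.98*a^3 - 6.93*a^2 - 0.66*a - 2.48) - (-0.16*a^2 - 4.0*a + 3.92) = 0.87*a^4 - 0.98*a^3 - 6.77*a^2 + 3.34*a - 6.4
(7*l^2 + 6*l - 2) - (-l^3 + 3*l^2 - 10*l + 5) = l^3 + 4*l^2 + 16*l - 7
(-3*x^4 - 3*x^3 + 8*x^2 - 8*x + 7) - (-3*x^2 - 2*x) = -3*x^4 - 3*x^3 + 11*x^2 - 6*x + 7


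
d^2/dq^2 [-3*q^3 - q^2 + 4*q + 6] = -18*q - 2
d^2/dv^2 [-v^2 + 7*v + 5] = -2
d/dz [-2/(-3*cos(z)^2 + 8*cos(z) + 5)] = 4*(3*cos(z) - 4)*sin(z)/(-3*cos(z)^2 + 8*cos(z) + 5)^2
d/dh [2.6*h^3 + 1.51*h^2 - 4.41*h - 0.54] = 7.8*h^2 + 3.02*h - 4.41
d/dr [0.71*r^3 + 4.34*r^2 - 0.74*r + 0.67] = 2.13*r^2 + 8.68*r - 0.74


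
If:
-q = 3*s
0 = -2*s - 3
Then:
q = 9/2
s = -3/2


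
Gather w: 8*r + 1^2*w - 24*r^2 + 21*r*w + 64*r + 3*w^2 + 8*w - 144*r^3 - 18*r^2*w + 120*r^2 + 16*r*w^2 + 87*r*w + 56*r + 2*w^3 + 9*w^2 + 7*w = -144*r^3 + 96*r^2 + 128*r + 2*w^3 + w^2*(16*r + 12) + w*(-18*r^2 + 108*r + 16)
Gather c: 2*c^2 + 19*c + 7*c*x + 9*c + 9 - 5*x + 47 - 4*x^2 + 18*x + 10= 2*c^2 + c*(7*x + 28) - 4*x^2 + 13*x + 66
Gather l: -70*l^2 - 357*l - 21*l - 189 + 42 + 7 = -70*l^2 - 378*l - 140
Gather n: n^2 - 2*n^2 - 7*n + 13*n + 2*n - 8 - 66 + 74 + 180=-n^2 + 8*n + 180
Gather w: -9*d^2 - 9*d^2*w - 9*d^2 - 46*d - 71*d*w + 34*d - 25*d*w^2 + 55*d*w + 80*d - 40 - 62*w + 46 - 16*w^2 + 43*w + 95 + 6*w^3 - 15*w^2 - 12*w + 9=-18*d^2 + 68*d + 6*w^3 + w^2*(-25*d - 31) + w*(-9*d^2 - 16*d - 31) + 110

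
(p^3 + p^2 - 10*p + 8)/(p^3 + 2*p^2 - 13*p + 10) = (p + 4)/(p + 5)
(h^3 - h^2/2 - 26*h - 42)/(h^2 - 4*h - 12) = h + 7/2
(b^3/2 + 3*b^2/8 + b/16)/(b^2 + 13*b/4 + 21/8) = b*(8*b^2 + 6*b + 1)/(2*(8*b^2 + 26*b + 21))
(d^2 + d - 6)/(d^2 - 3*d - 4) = (-d^2 - d + 6)/(-d^2 + 3*d + 4)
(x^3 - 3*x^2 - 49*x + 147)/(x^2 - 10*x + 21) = x + 7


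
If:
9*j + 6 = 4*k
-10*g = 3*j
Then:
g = 1/5 - 2*k/15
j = 4*k/9 - 2/3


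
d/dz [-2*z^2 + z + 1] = 1 - 4*z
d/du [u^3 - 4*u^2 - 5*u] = 3*u^2 - 8*u - 5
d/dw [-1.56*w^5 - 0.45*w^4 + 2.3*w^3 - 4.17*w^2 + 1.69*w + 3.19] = -7.8*w^4 - 1.8*w^3 + 6.9*w^2 - 8.34*w + 1.69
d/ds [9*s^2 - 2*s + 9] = 18*s - 2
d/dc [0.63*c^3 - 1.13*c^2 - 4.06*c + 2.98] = 1.89*c^2 - 2.26*c - 4.06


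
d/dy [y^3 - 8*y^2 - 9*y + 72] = 3*y^2 - 16*y - 9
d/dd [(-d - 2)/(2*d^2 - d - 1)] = (-2*d^2 + d + (d + 2)*(4*d - 1) + 1)/(-2*d^2 + d + 1)^2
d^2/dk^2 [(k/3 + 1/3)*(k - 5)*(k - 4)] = 2*k - 16/3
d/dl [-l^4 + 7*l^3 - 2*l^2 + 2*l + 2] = -4*l^3 + 21*l^2 - 4*l + 2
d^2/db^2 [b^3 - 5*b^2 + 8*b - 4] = 6*b - 10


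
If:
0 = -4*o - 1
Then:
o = -1/4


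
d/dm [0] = 0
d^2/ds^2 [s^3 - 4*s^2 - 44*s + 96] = 6*s - 8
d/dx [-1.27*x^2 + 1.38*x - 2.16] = 1.38 - 2.54*x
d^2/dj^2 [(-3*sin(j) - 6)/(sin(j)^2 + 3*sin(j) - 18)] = 3*(sin(j)^5 + 5*sin(j)^4 + 124*sin(j)^3 + 204*sin(j)^2 + 288*sin(j) - 216)/(sin(j)^2 + 3*sin(j) - 18)^3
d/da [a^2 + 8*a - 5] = 2*a + 8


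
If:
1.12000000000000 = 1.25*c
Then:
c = 0.90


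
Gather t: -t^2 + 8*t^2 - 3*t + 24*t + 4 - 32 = 7*t^2 + 21*t - 28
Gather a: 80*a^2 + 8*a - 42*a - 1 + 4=80*a^2 - 34*a + 3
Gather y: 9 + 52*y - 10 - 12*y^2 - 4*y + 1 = -12*y^2 + 48*y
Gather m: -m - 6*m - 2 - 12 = -7*m - 14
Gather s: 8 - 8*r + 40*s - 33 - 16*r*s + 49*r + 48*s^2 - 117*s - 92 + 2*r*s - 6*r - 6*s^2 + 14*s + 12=35*r + 42*s^2 + s*(-14*r - 63) - 105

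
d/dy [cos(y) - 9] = -sin(y)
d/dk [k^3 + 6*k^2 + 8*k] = 3*k^2 + 12*k + 8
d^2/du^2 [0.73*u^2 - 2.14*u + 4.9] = 1.46000000000000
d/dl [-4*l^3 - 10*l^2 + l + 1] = -12*l^2 - 20*l + 1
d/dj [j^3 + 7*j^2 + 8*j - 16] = 3*j^2 + 14*j + 8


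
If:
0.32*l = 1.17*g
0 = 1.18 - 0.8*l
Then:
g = 0.40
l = 1.48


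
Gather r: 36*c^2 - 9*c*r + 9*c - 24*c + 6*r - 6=36*c^2 - 15*c + r*(6 - 9*c) - 6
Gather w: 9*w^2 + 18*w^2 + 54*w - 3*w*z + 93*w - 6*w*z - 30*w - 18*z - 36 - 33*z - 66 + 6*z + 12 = 27*w^2 + w*(117 - 9*z) - 45*z - 90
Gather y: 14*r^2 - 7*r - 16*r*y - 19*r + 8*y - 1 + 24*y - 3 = 14*r^2 - 26*r + y*(32 - 16*r) - 4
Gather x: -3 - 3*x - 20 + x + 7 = -2*x - 16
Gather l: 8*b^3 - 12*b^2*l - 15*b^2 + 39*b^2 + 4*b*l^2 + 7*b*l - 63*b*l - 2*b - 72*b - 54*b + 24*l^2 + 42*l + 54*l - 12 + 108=8*b^3 + 24*b^2 - 128*b + l^2*(4*b + 24) + l*(-12*b^2 - 56*b + 96) + 96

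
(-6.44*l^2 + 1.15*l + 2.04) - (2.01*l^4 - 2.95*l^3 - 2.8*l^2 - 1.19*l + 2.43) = -2.01*l^4 + 2.95*l^3 - 3.64*l^2 + 2.34*l - 0.39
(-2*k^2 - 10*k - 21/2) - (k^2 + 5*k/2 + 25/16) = -3*k^2 - 25*k/2 - 193/16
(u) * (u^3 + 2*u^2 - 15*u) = u^4 + 2*u^3 - 15*u^2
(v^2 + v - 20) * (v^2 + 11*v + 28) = v^4 + 12*v^3 + 19*v^2 - 192*v - 560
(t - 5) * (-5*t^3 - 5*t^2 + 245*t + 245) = -5*t^4 + 20*t^3 + 270*t^2 - 980*t - 1225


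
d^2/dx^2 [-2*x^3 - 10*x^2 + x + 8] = -12*x - 20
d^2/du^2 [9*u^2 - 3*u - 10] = 18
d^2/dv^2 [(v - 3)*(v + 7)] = 2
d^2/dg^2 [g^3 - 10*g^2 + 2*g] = 6*g - 20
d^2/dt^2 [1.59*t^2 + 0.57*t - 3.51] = 3.18000000000000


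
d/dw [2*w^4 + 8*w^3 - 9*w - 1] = 8*w^3 + 24*w^2 - 9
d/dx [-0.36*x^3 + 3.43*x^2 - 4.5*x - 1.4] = -1.08*x^2 + 6.86*x - 4.5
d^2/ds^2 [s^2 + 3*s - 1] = 2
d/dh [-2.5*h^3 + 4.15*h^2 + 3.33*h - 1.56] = -7.5*h^2 + 8.3*h + 3.33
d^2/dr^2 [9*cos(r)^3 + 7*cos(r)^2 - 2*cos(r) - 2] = -19*cos(r)/4 - 14*cos(2*r) - 81*cos(3*r)/4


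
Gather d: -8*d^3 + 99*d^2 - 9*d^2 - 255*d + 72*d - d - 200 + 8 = -8*d^3 + 90*d^2 - 184*d - 192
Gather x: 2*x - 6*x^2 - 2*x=-6*x^2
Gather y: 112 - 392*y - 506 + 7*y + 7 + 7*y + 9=-378*y - 378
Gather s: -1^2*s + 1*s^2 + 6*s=s^2 + 5*s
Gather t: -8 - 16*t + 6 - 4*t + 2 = -20*t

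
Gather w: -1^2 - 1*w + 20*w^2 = 20*w^2 - w - 1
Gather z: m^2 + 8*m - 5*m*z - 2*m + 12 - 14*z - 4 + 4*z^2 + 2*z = m^2 + 6*m + 4*z^2 + z*(-5*m - 12) + 8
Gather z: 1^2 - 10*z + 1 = 2 - 10*z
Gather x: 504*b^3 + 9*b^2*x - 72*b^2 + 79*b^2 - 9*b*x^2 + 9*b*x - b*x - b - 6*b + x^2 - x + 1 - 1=504*b^3 + 7*b^2 - 7*b + x^2*(1 - 9*b) + x*(9*b^2 + 8*b - 1)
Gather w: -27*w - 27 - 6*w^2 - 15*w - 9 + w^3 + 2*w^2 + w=w^3 - 4*w^2 - 41*w - 36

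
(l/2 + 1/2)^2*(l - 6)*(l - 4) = l^4/4 - 2*l^3 + 5*l^2/4 + 19*l/2 + 6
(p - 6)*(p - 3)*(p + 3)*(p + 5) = p^4 - p^3 - 39*p^2 + 9*p + 270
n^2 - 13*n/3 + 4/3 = (n - 4)*(n - 1/3)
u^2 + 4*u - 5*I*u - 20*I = (u + 4)*(u - 5*I)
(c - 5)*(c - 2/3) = c^2 - 17*c/3 + 10/3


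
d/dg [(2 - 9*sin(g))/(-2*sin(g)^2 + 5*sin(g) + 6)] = 2*(-9*sin(g)^2 + 4*sin(g) - 32)*cos(g)/(2*sin(g)^2 - 5*sin(g) - 6)^2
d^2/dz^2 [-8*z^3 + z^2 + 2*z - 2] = 2 - 48*z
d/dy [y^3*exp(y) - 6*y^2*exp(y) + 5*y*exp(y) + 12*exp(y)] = (y^3 - 3*y^2 - 7*y + 17)*exp(y)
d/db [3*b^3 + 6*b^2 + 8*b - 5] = 9*b^2 + 12*b + 8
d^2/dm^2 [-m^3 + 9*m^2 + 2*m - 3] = 18 - 6*m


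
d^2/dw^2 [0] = 0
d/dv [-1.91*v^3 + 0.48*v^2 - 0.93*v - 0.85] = -5.73*v^2 + 0.96*v - 0.93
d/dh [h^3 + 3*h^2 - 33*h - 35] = 3*h^2 + 6*h - 33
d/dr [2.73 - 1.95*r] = -1.95000000000000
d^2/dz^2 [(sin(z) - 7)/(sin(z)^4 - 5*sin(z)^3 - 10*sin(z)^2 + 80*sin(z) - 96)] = (-9*sin(z)^9 + 167*sin(z)^8 - 873*sin(z)^7 + 1085*sin(z)^6 + 618*sin(z)^5 + 12372*sin(z)^4 - 46200*sin(z)^3 + 9016*sin(z)^2 + 92544*sin(z) - 60800)/((sin(z) - 4)^3*(sin(z) - 3)^3*(sin(z) - 2)^3*(sin(z) + 4)^3)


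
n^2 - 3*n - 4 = (n - 4)*(n + 1)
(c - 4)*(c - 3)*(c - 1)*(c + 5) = c^4 - 3*c^3 - 21*c^2 + 83*c - 60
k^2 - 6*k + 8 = (k - 4)*(k - 2)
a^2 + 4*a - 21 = (a - 3)*(a + 7)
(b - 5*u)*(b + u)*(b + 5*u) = b^3 + b^2*u - 25*b*u^2 - 25*u^3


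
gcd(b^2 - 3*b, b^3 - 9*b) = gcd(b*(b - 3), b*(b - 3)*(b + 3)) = b^2 - 3*b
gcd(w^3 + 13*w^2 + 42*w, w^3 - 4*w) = w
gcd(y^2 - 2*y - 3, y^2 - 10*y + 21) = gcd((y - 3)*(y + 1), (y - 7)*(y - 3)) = y - 3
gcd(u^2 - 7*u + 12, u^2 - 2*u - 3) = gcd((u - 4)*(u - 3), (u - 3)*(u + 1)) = u - 3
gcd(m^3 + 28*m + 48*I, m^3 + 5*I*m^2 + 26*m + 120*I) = m + 4*I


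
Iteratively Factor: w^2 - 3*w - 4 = (w + 1)*(w - 4)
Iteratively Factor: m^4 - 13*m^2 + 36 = (m - 3)*(m^3 + 3*m^2 - 4*m - 12) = (m - 3)*(m - 2)*(m^2 + 5*m + 6) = (m - 3)*(m - 2)*(m + 2)*(m + 3)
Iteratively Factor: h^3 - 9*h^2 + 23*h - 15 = (h - 1)*(h^2 - 8*h + 15) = (h - 3)*(h - 1)*(h - 5)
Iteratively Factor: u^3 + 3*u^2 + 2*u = (u + 2)*(u^2 + u) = u*(u + 2)*(u + 1)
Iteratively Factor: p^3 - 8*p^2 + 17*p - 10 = (p - 1)*(p^2 - 7*p + 10) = (p - 2)*(p - 1)*(p - 5)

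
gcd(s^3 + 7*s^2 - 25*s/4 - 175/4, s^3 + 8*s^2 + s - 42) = s + 7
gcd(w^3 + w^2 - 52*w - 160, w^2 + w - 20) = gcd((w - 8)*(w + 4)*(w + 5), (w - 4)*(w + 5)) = w + 5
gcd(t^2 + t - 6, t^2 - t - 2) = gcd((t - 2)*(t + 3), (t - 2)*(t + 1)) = t - 2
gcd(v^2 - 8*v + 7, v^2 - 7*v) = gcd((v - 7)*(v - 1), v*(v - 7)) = v - 7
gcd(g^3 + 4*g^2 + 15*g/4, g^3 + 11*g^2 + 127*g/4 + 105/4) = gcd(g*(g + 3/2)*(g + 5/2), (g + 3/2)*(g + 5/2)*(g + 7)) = g^2 + 4*g + 15/4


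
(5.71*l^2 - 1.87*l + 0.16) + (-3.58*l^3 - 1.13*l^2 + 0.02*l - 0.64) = -3.58*l^3 + 4.58*l^2 - 1.85*l - 0.48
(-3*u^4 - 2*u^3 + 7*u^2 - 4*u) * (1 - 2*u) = 6*u^5 + u^4 - 16*u^3 + 15*u^2 - 4*u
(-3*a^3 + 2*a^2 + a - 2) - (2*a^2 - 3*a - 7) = -3*a^3 + 4*a + 5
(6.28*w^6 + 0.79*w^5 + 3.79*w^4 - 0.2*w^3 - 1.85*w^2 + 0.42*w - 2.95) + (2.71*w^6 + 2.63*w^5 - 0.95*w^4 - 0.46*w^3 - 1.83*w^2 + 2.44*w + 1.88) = 8.99*w^6 + 3.42*w^5 + 2.84*w^4 - 0.66*w^3 - 3.68*w^2 + 2.86*w - 1.07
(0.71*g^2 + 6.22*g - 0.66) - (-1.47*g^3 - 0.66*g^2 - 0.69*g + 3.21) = 1.47*g^3 + 1.37*g^2 + 6.91*g - 3.87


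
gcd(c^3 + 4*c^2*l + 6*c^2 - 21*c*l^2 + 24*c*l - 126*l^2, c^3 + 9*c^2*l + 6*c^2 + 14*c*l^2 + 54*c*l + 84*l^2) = c^2 + 7*c*l + 6*c + 42*l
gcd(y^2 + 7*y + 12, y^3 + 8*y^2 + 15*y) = y + 3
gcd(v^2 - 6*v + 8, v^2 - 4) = v - 2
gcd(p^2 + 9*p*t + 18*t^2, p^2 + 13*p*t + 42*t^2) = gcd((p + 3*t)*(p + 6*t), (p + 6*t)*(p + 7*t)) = p + 6*t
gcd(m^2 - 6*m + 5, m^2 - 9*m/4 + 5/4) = m - 1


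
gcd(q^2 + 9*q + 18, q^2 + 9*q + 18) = q^2 + 9*q + 18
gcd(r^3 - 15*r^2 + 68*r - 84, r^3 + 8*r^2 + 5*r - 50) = r - 2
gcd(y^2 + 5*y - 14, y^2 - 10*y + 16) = y - 2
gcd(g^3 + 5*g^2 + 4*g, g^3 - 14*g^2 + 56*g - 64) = 1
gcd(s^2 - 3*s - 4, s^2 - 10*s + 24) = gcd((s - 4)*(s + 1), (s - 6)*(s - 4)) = s - 4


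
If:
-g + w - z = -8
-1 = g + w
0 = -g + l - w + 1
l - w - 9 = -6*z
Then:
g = 32/11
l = -2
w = -43/11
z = 13/11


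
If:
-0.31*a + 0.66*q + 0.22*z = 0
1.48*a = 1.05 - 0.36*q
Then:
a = 0.0727673649393605*z + 0.636714443219405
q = 0.299062844542448 - 0.299154722528482*z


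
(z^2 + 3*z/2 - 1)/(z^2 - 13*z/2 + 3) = (z + 2)/(z - 6)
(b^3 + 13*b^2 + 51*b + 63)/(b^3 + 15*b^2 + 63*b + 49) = (b^2 + 6*b + 9)/(b^2 + 8*b + 7)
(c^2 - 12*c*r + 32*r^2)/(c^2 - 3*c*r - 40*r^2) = (c - 4*r)/(c + 5*r)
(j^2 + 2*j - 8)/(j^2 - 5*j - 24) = (-j^2 - 2*j + 8)/(-j^2 + 5*j + 24)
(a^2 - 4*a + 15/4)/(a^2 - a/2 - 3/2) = (a - 5/2)/(a + 1)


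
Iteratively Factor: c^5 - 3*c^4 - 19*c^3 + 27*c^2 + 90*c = (c - 3)*(c^4 - 19*c^2 - 30*c) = (c - 5)*(c - 3)*(c^3 + 5*c^2 + 6*c) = (c - 5)*(c - 3)*(c + 2)*(c^2 + 3*c) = (c - 5)*(c - 3)*(c + 2)*(c + 3)*(c)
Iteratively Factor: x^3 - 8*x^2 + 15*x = (x - 5)*(x^2 - 3*x) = x*(x - 5)*(x - 3)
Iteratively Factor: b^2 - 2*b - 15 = (b - 5)*(b + 3)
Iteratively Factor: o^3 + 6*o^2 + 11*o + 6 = (o + 2)*(o^2 + 4*o + 3) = (o + 2)*(o + 3)*(o + 1)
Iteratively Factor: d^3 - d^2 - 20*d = (d + 4)*(d^2 - 5*d) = (d - 5)*(d + 4)*(d)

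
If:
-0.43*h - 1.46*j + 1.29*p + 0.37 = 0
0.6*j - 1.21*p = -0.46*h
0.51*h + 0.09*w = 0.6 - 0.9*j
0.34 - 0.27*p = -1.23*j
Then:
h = 38.06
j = 3.25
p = 16.08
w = -241.57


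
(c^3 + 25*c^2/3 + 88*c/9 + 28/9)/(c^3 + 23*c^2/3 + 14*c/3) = (c + 2/3)/c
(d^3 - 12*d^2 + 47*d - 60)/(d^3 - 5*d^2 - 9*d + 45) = (d - 4)/(d + 3)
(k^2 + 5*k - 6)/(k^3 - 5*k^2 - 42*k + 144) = (k - 1)/(k^2 - 11*k + 24)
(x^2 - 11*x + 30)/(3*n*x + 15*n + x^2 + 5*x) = (x^2 - 11*x + 30)/(3*n*x + 15*n + x^2 + 5*x)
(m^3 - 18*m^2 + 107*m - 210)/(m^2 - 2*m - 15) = (m^2 - 13*m + 42)/(m + 3)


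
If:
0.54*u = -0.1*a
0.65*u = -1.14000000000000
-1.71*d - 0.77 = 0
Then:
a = 9.47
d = -0.45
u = -1.75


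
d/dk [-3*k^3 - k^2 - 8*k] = -9*k^2 - 2*k - 8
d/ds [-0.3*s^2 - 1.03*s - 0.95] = -0.6*s - 1.03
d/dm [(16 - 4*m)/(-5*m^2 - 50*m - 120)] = 4*(m^2 + 10*m - 2*(m - 4)*(m + 5) + 24)/(5*(m^2 + 10*m + 24)^2)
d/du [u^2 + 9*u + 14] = 2*u + 9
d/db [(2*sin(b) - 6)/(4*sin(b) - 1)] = 22*cos(b)/(4*sin(b) - 1)^2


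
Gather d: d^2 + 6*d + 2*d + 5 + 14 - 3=d^2 + 8*d + 16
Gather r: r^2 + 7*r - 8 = r^2 + 7*r - 8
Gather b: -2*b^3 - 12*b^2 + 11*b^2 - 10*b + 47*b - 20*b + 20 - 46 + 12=-2*b^3 - b^2 + 17*b - 14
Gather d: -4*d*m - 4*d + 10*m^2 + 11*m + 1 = d*(-4*m - 4) + 10*m^2 + 11*m + 1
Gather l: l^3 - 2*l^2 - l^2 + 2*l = l^3 - 3*l^2 + 2*l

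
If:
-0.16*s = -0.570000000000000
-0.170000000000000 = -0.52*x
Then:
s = 3.56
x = 0.33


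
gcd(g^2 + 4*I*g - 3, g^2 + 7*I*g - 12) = g + 3*I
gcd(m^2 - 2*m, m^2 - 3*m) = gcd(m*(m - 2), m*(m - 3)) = m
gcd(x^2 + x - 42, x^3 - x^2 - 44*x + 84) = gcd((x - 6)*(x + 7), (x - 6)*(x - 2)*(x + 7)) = x^2 + x - 42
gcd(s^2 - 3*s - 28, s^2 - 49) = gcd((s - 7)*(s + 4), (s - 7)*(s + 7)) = s - 7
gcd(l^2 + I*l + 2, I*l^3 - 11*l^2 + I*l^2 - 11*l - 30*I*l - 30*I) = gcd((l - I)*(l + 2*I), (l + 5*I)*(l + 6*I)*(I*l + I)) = 1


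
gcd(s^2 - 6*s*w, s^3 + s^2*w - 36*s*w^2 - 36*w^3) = s - 6*w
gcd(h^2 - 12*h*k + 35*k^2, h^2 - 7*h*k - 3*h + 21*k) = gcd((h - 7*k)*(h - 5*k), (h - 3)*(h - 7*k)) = h - 7*k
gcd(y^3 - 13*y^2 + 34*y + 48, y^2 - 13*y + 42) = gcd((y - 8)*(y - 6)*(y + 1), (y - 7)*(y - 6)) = y - 6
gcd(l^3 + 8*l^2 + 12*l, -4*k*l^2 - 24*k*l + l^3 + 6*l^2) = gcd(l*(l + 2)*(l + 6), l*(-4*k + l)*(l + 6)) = l^2 + 6*l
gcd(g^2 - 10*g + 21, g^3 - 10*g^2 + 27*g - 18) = g - 3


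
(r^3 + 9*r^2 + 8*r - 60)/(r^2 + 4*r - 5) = (r^2 + 4*r - 12)/(r - 1)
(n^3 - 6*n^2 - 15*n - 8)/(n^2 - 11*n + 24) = (n^2 + 2*n + 1)/(n - 3)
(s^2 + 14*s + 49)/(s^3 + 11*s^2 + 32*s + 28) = (s + 7)/(s^2 + 4*s + 4)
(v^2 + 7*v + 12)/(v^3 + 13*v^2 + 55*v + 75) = (v + 4)/(v^2 + 10*v + 25)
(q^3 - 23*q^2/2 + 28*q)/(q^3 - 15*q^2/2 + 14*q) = (q - 8)/(q - 4)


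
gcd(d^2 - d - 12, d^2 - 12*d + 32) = d - 4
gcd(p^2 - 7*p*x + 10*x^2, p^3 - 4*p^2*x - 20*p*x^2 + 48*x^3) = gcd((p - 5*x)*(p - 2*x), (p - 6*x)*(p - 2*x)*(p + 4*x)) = -p + 2*x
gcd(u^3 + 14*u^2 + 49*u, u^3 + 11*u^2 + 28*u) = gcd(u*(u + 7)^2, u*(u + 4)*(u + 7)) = u^2 + 7*u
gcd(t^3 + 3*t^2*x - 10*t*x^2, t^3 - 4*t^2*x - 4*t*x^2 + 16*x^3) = -t + 2*x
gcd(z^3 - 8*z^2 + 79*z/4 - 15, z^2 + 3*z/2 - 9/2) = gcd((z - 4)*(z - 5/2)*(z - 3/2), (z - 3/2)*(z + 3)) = z - 3/2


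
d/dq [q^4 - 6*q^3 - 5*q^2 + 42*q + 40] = 4*q^3 - 18*q^2 - 10*q + 42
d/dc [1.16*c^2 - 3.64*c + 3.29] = 2.32*c - 3.64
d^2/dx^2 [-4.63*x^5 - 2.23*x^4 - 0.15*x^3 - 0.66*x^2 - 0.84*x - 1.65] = -92.6*x^3 - 26.76*x^2 - 0.9*x - 1.32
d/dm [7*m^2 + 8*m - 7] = 14*m + 8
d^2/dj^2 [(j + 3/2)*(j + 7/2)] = 2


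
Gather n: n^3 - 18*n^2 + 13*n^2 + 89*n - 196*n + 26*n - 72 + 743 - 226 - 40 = n^3 - 5*n^2 - 81*n + 405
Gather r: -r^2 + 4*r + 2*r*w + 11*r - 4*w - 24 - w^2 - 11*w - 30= -r^2 + r*(2*w + 15) - w^2 - 15*w - 54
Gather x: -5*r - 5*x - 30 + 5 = -5*r - 5*x - 25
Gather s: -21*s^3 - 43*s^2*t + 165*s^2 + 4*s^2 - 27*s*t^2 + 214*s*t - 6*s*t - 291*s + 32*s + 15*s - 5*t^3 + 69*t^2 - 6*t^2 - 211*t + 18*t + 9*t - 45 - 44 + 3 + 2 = -21*s^3 + s^2*(169 - 43*t) + s*(-27*t^2 + 208*t - 244) - 5*t^3 + 63*t^2 - 184*t - 84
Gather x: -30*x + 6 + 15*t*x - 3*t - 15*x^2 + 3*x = -3*t - 15*x^2 + x*(15*t - 27) + 6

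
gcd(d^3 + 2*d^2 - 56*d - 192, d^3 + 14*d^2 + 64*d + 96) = d^2 + 10*d + 24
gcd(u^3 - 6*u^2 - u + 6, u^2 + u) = u + 1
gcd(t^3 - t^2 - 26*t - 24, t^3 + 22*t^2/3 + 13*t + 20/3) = t + 1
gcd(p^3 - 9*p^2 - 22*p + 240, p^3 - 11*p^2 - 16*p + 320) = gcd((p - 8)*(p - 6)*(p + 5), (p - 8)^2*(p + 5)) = p^2 - 3*p - 40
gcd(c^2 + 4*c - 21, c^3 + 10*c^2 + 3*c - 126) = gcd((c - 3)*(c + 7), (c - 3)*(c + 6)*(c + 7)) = c^2 + 4*c - 21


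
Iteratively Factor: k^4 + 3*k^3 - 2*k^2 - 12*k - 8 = (k + 2)*(k^3 + k^2 - 4*k - 4) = (k + 2)^2*(k^2 - k - 2) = (k - 2)*(k + 2)^2*(k + 1)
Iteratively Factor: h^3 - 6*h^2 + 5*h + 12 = (h + 1)*(h^2 - 7*h + 12) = (h - 3)*(h + 1)*(h - 4)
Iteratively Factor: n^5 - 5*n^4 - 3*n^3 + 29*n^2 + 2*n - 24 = (n + 1)*(n^4 - 6*n^3 + 3*n^2 + 26*n - 24) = (n + 1)*(n + 2)*(n^3 - 8*n^2 + 19*n - 12) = (n - 3)*(n + 1)*(n + 2)*(n^2 - 5*n + 4) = (n - 4)*(n - 3)*(n + 1)*(n + 2)*(n - 1)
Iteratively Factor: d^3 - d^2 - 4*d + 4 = (d - 2)*(d^2 + d - 2) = (d - 2)*(d - 1)*(d + 2)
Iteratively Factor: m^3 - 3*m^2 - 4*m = (m + 1)*(m^2 - 4*m) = m*(m + 1)*(m - 4)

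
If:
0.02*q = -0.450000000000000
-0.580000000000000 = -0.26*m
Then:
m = 2.23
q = -22.50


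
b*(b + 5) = b^2 + 5*b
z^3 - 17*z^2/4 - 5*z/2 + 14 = (z - 4)*(z - 2)*(z + 7/4)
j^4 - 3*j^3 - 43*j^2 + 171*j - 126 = (j - 6)*(j - 3)*(j - 1)*(j + 7)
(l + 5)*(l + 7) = l^2 + 12*l + 35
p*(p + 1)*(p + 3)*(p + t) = p^4 + p^3*t + 4*p^3 + 4*p^2*t + 3*p^2 + 3*p*t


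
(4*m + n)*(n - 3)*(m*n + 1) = 4*m^2*n^2 - 12*m^2*n + m*n^3 - 3*m*n^2 + 4*m*n - 12*m + n^2 - 3*n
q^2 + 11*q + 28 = (q + 4)*(q + 7)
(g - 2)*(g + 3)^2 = g^3 + 4*g^2 - 3*g - 18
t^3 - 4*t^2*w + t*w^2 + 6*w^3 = (t - 3*w)*(t - 2*w)*(t + w)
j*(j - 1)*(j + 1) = j^3 - j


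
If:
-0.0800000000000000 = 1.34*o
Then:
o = -0.06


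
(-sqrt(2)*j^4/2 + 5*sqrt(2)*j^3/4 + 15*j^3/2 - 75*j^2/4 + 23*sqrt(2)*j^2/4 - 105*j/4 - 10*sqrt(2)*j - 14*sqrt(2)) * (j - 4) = -sqrt(2)*j^5/2 + 13*sqrt(2)*j^4/4 + 15*j^4/2 - 195*j^3/4 + 3*sqrt(2)*j^3/4 - 33*sqrt(2)*j^2 + 195*j^2/4 + 26*sqrt(2)*j + 105*j + 56*sqrt(2)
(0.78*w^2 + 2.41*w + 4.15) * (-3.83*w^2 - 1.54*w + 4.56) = -2.9874*w^4 - 10.4315*w^3 - 16.0491*w^2 + 4.5986*w + 18.924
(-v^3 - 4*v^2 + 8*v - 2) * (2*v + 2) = -2*v^4 - 10*v^3 + 8*v^2 + 12*v - 4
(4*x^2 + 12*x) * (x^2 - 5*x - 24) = 4*x^4 - 8*x^3 - 156*x^2 - 288*x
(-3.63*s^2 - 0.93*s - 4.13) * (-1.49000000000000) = 5.4087*s^2 + 1.3857*s + 6.1537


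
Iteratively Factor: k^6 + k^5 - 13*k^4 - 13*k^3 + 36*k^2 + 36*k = (k + 2)*(k^5 - k^4 - 11*k^3 + 9*k^2 + 18*k) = (k + 1)*(k + 2)*(k^4 - 2*k^3 - 9*k^2 + 18*k) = (k - 3)*(k + 1)*(k + 2)*(k^3 + k^2 - 6*k) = (k - 3)*(k + 1)*(k + 2)*(k + 3)*(k^2 - 2*k) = (k - 3)*(k - 2)*(k + 1)*(k + 2)*(k + 3)*(k)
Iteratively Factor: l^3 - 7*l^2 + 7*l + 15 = (l - 3)*(l^2 - 4*l - 5) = (l - 3)*(l + 1)*(l - 5)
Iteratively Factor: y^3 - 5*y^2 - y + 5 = (y + 1)*(y^2 - 6*y + 5) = (y - 1)*(y + 1)*(y - 5)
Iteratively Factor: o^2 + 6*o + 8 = (o + 2)*(o + 4)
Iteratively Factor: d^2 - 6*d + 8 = (d - 4)*(d - 2)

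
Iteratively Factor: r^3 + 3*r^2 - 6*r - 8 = (r + 4)*(r^2 - r - 2) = (r + 1)*(r + 4)*(r - 2)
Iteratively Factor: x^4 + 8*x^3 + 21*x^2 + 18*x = (x)*(x^3 + 8*x^2 + 21*x + 18) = x*(x + 3)*(x^2 + 5*x + 6) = x*(x + 2)*(x + 3)*(x + 3)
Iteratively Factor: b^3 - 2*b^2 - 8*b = (b + 2)*(b^2 - 4*b) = b*(b + 2)*(b - 4)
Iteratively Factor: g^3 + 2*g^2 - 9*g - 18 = (g + 3)*(g^2 - g - 6) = (g - 3)*(g + 3)*(g + 2)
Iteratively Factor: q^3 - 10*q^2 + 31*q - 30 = (q - 2)*(q^2 - 8*q + 15) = (q - 3)*(q - 2)*(q - 5)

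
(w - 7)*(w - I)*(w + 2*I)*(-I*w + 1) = -I*w^4 + 2*w^3 + 7*I*w^3 - 14*w^2 - I*w^2 + 2*w + 7*I*w - 14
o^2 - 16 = (o - 4)*(o + 4)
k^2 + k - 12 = (k - 3)*(k + 4)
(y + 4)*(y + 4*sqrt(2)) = y^2 + 4*y + 4*sqrt(2)*y + 16*sqrt(2)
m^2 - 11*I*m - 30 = (m - 6*I)*(m - 5*I)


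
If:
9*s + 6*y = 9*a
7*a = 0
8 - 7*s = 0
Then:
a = 0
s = 8/7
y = -12/7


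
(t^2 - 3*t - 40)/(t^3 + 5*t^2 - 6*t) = (t^2 - 3*t - 40)/(t*(t^2 + 5*t - 6))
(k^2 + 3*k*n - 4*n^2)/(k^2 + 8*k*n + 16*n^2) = (k - n)/(k + 4*n)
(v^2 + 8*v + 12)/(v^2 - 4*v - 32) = (v^2 + 8*v + 12)/(v^2 - 4*v - 32)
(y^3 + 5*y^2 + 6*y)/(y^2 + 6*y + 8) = y*(y + 3)/(y + 4)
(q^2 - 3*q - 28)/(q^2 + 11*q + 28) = (q - 7)/(q + 7)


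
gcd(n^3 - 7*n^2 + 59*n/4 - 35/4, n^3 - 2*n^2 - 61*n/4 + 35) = n^2 - 6*n + 35/4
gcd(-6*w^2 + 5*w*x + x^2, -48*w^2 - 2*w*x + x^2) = 6*w + x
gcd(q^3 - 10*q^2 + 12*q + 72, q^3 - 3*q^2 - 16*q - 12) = q^2 - 4*q - 12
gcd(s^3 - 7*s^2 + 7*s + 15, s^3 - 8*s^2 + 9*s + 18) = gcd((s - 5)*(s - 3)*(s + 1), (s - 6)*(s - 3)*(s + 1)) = s^2 - 2*s - 3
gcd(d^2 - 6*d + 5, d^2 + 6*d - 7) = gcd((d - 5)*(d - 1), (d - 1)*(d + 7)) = d - 1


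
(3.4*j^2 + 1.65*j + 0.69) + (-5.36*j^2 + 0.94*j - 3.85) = -1.96*j^2 + 2.59*j - 3.16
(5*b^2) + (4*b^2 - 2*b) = 9*b^2 - 2*b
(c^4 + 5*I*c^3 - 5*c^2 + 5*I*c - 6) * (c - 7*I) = c^5 - 2*I*c^4 + 30*c^3 + 40*I*c^2 + 29*c + 42*I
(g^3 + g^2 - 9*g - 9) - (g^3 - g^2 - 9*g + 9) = 2*g^2 - 18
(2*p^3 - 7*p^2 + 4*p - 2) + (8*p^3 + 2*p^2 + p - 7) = 10*p^3 - 5*p^2 + 5*p - 9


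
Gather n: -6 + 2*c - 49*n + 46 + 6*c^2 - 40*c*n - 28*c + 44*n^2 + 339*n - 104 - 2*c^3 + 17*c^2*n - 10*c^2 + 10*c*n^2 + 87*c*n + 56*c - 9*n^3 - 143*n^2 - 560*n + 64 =-2*c^3 - 4*c^2 + 30*c - 9*n^3 + n^2*(10*c - 99) + n*(17*c^2 + 47*c - 270)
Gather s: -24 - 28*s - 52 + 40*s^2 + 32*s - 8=40*s^2 + 4*s - 84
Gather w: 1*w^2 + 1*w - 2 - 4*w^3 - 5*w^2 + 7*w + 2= -4*w^3 - 4*w^2 + 8*w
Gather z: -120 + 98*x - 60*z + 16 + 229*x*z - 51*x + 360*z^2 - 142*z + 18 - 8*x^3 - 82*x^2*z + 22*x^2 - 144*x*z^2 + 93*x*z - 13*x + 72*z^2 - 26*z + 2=-8*x^3 + 22*x^2 + 34*x + z^2*(432 - 144*x) + z*(-82*x^2 + 322*x - 228) - 84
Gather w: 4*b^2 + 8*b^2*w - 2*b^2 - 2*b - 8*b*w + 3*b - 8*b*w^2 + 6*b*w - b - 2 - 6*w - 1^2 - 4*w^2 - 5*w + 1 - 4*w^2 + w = 2*b^2 + w^2*(-8*b - 8) + w*(8*b^2 - 2*b - 10) - 2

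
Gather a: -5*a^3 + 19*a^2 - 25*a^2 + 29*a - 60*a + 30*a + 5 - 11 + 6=-5*a^3 - 6*a^2 - a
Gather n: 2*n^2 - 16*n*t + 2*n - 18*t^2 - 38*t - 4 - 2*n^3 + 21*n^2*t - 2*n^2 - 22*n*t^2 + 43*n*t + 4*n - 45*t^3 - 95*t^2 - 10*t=-2*n^3 + 21*n^2*t + n*(-22*t^2 + 27*t + 6) - 45*t^3 - 113*t^2 - 48*t - 4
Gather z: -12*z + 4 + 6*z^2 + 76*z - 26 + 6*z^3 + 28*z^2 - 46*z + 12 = 6*z^3 + 34*z^2 + 18*z - 10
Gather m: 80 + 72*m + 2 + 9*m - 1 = 81*m + 81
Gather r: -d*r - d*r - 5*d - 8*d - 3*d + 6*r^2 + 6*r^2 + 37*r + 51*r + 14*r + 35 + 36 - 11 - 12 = -16*d + 12*r^2 + r*(102 - 2*d) + 48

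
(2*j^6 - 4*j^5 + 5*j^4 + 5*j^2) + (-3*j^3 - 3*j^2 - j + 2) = 2*j^6 - 4*j^5 + 5*j^4 - 3*j^3 + 2*j^2 - j + 2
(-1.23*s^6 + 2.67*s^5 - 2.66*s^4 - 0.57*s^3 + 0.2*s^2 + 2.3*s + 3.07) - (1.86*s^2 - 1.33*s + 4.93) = -1.23*s^6 + 2.67*s^5 - 2.66*s^4 - 0.57*s^3 - 1.66*s^2 + 3.63*s - 1.86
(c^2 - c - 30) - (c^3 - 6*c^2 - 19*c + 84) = -c^3 + 7*c^2 + 18*c - 114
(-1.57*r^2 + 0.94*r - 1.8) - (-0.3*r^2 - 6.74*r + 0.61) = -1.27*r^2 + 7.68*r - 2.41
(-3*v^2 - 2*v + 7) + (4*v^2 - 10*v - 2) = v^2 - 12*v + 5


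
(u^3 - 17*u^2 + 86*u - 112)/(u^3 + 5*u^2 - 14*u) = (u^2 - 15*u + 56)/(u*(u + 7))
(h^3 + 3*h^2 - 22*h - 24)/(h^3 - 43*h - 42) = (h - 4)/(h - 7)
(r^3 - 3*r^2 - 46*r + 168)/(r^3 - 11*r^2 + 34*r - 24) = (r + 7)/(r - 1)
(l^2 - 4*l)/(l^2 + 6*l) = (l - 4)/(l + 6)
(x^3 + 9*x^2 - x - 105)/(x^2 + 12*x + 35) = x - 3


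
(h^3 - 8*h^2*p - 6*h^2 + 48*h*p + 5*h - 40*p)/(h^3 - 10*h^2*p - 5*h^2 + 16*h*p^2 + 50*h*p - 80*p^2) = (1 - h)/(-h + 2*p)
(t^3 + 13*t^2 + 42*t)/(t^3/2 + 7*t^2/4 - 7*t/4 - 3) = 4*t*(t^2 + 13*t + 42)/(2*t^3 + 7*t^2 - 7*t - 12)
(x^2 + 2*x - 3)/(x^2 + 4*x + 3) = (x - 1)/(x + 1)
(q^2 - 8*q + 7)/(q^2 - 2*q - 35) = (q - 1)/(q + 5)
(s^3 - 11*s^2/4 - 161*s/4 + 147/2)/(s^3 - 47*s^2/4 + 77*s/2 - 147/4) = (s + 6)/(s - 3)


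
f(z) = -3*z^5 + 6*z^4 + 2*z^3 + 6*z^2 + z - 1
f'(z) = -15*z^4 + 24*z^3 + 6*z^2 + 12*z + 1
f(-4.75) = 10223.88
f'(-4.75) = -10128.75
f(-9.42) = 268618.54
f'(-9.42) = -137753.38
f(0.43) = 0.86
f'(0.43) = 8.66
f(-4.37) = 6911.56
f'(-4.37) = -7410.12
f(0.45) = 1.04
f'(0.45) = 9.19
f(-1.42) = 45.67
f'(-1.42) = -133.65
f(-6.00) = 30881.00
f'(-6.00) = -24479.00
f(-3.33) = 1954.54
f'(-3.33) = -2703.11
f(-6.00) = 30881.00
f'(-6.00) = -24479.00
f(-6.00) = 30881.00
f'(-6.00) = -24479.00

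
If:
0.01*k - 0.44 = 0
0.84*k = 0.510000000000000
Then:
No Solution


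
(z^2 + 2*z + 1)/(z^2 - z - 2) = (z + 1)/(z - 2)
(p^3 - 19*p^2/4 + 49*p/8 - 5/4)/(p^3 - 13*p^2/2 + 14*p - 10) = (p - 1/4)/(p - 2)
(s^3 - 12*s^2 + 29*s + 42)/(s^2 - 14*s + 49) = (s^2 - 5*s - 6)/(s - 7)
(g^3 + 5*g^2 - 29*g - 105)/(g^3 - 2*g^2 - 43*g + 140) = (g + 3)/(g - 4)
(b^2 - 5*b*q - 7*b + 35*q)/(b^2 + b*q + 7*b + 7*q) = (b^2 - 5*b*q - 7*b + 35*q)/(b^2 + b*q + 7*b + 7*q)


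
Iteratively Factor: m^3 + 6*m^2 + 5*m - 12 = (m - 1)*(m^2 + 7*m + 12) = (m - 1)*(m + 4)*(m + 3)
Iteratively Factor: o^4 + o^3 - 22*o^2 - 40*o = (o + 2)*(o^3 - o^2 - 20*o) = (o + 2)*(o + 4)*(o^2 - 5*o) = (o - 5)*(o + 2)*(o + 4)*(o)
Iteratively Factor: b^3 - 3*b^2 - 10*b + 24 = (b - 2)*(b^2 - b - 12) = (b - 4)*(b - 2)*(b + 3)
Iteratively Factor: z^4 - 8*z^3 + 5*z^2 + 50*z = (z + 2)*(z^3 - 10*z^2 + 25*z) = z*(z + 2)*(z^2 - 10*z + 25) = z*(z - 5)*(z + 2)*(z - 5)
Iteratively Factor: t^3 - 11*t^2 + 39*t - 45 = (t - 3)*(t^2 - 8*t + 15) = (t - 5)*(t - 3)*(t - 3)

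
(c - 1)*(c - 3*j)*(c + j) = c^3 - 2*c^2*j - c^2 - 3*c*j^2 + 2*c*j + 3*j^2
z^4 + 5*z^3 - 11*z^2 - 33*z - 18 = (z - 3)*(z + 1)^2*(z + 6)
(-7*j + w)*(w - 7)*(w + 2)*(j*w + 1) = -7*j^2*w^3 + 35*j^2*w^2 + 98*j^2*w + j*w^4 - 5*j*w^3 - 21*j*w^2 + 35*j*w + 98*j + w^3 - 5*w^2 - 14*w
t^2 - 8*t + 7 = (t - 7)*(t - 1)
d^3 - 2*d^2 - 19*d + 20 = (d - 5)*(d - 1)*(d + 4)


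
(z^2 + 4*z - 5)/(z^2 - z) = (z + 5)/z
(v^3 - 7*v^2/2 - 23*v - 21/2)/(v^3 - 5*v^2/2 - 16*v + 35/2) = (2*v^3 - 7*v^2 - 46*v - 21)/(2*v^3 - 5*v^2 - 32*v + 35)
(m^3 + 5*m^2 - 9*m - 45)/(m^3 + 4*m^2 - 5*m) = (m^2 - 9)/(m*(m - 1))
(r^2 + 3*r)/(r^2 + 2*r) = (r + 3)/(r + 2)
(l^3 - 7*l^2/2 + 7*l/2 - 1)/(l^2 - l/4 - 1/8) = 4*(l^2 - 3*l + 2)/(4*l + 1)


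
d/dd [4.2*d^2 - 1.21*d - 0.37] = 8.4*d - 1.21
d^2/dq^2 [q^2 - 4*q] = 2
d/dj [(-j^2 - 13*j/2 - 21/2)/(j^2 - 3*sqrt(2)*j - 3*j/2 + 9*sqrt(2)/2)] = ((-4*j - 13)*(2*j^2 - 6*sqrt(2)*j - 3*j + 9*sqrt(2)) - (-4*j + 3 + 6*sqrt(2))*(2*j^2 + 13*j + 21))/(2*j^2 - 6*sqrt(2)*j - 3*j + 9*sqrt(2))^2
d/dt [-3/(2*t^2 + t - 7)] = 3*(4*t + 1)/(2*t^2 + t - 7)^2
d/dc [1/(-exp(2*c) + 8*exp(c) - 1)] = 2*(exp(c) - 4)*exp(c)/(exp(2*c) - 8*exp(c) + 1)^2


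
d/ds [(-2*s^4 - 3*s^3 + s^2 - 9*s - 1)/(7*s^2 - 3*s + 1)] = (-28*s^5 - 3*s^4 + 10*s^3 + 51*s^2 + 16*s - 12)/(49*s^4 - 42*s^3 + 23*s^2 - 6*s + 1)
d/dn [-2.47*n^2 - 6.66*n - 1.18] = -4.94*n - 6.66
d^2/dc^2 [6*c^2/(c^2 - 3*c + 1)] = 12*(3*c^3 - 3*c^2 + 1)/(c^6 - 9*c^5 + 30*c^4 - 45*c^3 + 30*c^2 - 9*c + 1)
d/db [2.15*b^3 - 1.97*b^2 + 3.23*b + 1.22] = 6.45*b^2 - 3.94*b + 3.23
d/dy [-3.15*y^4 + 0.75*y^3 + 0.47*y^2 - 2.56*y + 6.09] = -12.6*y^3 + 2.25*y^2 + 0.94*y - 2.56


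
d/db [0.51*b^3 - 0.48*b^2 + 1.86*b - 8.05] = 1.53*b^2 - 0.96*b + 1.86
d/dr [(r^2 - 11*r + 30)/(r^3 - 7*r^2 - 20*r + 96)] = (-r^4 + 22*r^3 - 187*r^2 + 612*r - 456)/(r^6 - 14*r^5 + 9*r^4 + 472*r^3 - 944*r^2 - 3840*r + 9216)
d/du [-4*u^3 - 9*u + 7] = -12*u^2 - 9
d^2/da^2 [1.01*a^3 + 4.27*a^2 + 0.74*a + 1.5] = 6.06*a + 8.54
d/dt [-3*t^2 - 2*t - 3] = -6*t - 2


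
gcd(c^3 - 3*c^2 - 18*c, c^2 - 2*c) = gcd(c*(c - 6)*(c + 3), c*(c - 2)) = c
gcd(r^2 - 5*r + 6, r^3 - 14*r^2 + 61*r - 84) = r - 3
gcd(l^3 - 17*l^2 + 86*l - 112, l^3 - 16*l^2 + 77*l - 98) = l^2 - 9*l + 14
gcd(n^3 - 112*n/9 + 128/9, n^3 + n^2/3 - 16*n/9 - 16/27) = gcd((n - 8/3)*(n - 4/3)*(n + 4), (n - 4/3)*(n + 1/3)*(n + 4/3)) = n - 4/3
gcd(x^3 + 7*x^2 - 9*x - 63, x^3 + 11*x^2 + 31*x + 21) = x^2 + 10*x + 21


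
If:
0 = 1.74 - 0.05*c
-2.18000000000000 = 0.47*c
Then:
No Solution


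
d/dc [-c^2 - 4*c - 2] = -2*c - 4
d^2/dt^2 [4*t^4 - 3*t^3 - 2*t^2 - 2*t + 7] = 48*t^2 - 18*t - 4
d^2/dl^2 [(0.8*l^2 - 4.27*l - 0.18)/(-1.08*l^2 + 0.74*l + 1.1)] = (-8.88178419700125e-16*l^4 + 8.68233600000001*l^3 - 4.442688*l^2 + 29.573424*l - 8.262744)/(1.259712*l^6 - 2.589408*l^5 - 2.074896*l^4 + 4.869496*l^3 + 2.11332*l^2 - 2.6862*l - 1.331)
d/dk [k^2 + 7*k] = 2*k + 7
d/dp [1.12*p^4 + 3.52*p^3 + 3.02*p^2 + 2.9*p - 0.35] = 4.48*p^3 + 10.56*p^2 + 6.04*p + 2.9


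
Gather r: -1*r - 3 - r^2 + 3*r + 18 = -r^2 + 2*r + 15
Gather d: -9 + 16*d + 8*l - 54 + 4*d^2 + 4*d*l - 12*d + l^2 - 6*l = 4*d^2 + d*(4*l + 4) + l^2 + 2*l - 63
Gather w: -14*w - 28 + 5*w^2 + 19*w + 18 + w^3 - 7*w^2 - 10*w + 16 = w^3 - 2*w^2 - 5*w + 6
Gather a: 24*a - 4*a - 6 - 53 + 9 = 20*a - 50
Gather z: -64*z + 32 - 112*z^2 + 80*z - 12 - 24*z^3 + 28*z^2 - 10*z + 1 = -24*z^3 - 84*z^2 + 6*z + 21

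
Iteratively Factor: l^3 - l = (l + 1)*(l^2 - l) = l*(l + 1)*(l - 1)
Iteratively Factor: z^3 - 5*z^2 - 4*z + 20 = (z - 5)*(z^2 - 4) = (z - 5)*(z + 2)*(z - 2)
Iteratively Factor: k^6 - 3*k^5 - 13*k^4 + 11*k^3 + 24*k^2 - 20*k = (k - 1)*(k^5 - 2*k^4 - 15*k^3 - 4*k^2 + 20*k) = (k - 1)*(k + 2)*(k^4 - 4*k^3 - 7*k^2 + 10*k) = (k - 1)^2*(k + 2)*(k^3 - 3*k^2 - 10*k) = (k - 1)^2*(k + 2)^2*(k^2 - 5*k) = (k - 5)*(k - 1)^2*(k + 2)^2*(k)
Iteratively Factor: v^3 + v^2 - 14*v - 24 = (v + 3)*(v^2 - 2*v - 8) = (v - 4)*(v + 3)*(v + 2)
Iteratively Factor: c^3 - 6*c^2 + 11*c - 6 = (c - 2)*(c^2 - 4*c + 3) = (c - 3)*(c - 2)*(c - 1)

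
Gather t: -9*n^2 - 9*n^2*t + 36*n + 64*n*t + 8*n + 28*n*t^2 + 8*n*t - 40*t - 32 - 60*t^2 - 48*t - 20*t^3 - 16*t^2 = -9*n^2 + 44*n - 20*t^3 + t^2*(28*n - 76) + t*(-9*n^2 + 72*n - 88) - 32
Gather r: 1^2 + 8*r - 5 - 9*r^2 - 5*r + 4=-9*r^2 + 3*r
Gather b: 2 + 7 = 9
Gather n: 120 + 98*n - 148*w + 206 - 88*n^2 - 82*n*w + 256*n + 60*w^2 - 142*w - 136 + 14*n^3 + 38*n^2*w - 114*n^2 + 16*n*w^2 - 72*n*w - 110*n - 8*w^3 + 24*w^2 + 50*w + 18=14*n^3 + n^2*(38*w - 202) + n*(16*w^2 - 154*w + 244) - 8*w^3 + 84*w^2 - 240*w + 208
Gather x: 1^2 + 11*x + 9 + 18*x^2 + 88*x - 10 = 18*x^2 + 99*x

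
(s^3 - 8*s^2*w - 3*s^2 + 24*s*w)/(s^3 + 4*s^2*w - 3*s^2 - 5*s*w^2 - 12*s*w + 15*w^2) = s*(s - 8*w)/(s^2 + 4*s*w - 5*w^2)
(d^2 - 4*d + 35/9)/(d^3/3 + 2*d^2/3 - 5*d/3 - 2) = (9*d^2 - 36*d + 35)/(3*(d^3 + 2*d^2 - 5*d - 6))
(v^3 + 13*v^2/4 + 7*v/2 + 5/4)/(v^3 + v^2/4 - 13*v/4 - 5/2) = (v + 1)/(v - 2)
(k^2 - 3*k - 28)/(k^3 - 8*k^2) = (k^2 - 3*k - 28)/(k^2*(k - 8))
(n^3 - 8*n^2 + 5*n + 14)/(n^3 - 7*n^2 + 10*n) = (n^2 - 6*n - 7)/(n*(n - 5))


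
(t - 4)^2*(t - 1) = t^3 - 9*t^2 + 24*t - 16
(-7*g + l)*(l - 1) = -7*g*l + 7*g + l^2 - l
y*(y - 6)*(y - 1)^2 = y^4 - 8*y^3 + 13*y^2 - 6*y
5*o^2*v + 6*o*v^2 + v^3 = v*(o + v)*(5*o + v)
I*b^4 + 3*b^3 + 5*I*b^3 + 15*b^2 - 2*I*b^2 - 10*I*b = b*(b + 5)*(b - 2*I)*(I*b + 1)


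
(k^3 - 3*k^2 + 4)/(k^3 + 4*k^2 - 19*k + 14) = (k^2 - k - 2)/(k^2 + 6*k - 7)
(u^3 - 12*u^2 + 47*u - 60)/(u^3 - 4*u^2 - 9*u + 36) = (u - 5)/(u + 3)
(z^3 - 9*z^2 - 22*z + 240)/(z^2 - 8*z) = z - 1 - 30/z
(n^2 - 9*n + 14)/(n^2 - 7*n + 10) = (n - 7)/(n - 5)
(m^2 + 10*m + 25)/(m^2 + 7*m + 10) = (m + 5)/(m + 2)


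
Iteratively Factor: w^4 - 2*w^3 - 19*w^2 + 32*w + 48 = (w - 3)*(w^3 + w^2 - 16*w - 16) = (w - 4)*(w - 3)*(w^2 + 5*w + 4) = (w - 4)*(w - 3)*(w + 1)*(w + 4)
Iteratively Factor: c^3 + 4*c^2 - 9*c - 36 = (c + 4)*(c^2 - 9) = (c + 3)*(c + 4)*(c - 3)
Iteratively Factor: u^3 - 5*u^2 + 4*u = (u - 1)*(u^2 - 4*u) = (u - 4)*(u - 1)*(u)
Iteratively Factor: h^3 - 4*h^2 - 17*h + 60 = (h + 4)*(h^2 - 8*h + 15) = (h - 5)*(h + 4)*(h - 3)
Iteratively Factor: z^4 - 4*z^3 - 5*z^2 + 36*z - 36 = (z + 3)*(z^3 - 7*z^2 + 16*z - 12) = (z - 2)*(z + 3)*(z^2 - 5*z + 6) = (z - 2)^2*(z + 3)*(z - 3)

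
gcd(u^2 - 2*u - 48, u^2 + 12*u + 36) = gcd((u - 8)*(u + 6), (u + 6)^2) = u + 6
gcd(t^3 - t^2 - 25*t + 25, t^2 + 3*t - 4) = t - 1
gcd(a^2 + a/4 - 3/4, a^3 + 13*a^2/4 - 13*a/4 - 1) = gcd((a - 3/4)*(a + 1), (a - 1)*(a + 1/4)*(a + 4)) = 1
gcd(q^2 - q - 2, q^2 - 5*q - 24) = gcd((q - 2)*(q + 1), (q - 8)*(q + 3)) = 1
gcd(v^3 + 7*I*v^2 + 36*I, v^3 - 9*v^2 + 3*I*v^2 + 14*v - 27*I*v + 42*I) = v + 3*I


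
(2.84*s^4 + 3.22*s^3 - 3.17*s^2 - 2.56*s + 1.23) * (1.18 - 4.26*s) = -12.0984*s^5 - 10.366*s^4 + 17.3038*s^3 + 7.165*s^2 - 8.2606*s + 1.4514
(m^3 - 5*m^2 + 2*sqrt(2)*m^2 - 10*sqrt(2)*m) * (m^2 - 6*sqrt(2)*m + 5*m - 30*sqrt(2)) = m^5 - 4*sqrt(2)*m^4 - 49*m^3 + 100*sqrt(2)*m^2 + 600*m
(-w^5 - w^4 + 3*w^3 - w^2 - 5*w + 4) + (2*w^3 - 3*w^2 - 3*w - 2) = -w^5 - w^4 + 5*w^3 - 4*w^2 - 8*w + 2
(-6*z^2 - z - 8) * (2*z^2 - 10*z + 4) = -12*z^4 + 58*z^3 - 30*z^2 + 76*z - 32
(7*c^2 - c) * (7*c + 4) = 49*c^3 + 21*c^2 - 4*c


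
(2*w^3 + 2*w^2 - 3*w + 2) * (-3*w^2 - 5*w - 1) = -6*w^5 - 16*w^4 - 3*w^3 + 7*w^2 - 7*w - 2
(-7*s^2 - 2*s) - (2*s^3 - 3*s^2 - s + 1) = -2*s^3 - 4*s^2 - s - 1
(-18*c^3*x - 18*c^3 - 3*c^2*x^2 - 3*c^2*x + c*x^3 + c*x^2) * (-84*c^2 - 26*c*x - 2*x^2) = 1512*c^5*x + 1512*c^5 + 720*c^4*x^2 + 720*c^4*x + 30*c^3*x^3 + 30*c^3*x^2 - 20*c^2*x^4 - 20*c^2*x^3 - 2*c*x^5 - 2*c*x^4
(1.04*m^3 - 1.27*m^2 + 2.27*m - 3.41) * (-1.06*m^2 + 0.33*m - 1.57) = -1.1024*m^5 + 1.6894*m^4 - 4.4581*m^3 + 6.3576*m^2 - 4.6892*m + 5.3537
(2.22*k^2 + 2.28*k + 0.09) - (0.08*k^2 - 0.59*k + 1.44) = 2.14*k^2 + 2.87*k - 1.35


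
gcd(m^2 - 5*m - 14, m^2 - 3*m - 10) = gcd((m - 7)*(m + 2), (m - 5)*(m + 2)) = m + 2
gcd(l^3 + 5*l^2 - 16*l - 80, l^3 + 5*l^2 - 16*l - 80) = l^3 + 5*l^2 - 16*l - 80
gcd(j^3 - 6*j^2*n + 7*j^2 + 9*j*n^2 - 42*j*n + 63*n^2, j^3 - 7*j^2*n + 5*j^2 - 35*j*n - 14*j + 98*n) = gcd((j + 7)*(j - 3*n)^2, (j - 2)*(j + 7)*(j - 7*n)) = j + 7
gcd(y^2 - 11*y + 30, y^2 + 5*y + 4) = 1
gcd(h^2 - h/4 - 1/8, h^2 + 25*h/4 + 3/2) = h + 1/4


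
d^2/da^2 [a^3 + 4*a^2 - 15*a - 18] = 6*a + 8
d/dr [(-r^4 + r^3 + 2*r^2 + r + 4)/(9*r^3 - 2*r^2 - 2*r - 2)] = (-9*r^6 + 4*r^5 - 14*r^4 - 14*r^3 - 116*r^2 + 8*r + 6)/(81*r^6 - 36*r^5 - 32*r^4 - 28*r^3 + 12*r^2 + 8*r + 4)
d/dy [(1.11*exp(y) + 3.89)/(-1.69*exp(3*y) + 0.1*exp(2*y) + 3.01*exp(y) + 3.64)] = (3.7518*exp(3*y) + 19.6113*exp(2*y) - 0.778*exp(y) - 7.6685)*exp(y)/(2.8561*exp(6*y) - 0.338*exp(5*y) - 10.1638*exp(4*y) - 11.7012*exp(3*y) + 9.7881*exp(2*y) + 21.9128*exp(y) + 13.2496)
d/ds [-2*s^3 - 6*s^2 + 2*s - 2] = -6*s^2 - 12*s + 2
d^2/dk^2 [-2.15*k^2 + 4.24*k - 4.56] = -4.30000000000000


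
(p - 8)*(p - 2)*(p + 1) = p^3 - 9*p^2 + 6*p + 16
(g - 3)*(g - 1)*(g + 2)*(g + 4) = g^4 + 2*g^3 - 13*g^2 - 14*g + 24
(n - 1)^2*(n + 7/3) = n^3 + n^2/3 - 11*n/3 + 7/3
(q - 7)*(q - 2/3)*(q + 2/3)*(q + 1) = q^4 - 6*q^3 - 67*q^2/9 + 8*q/3 + 28/9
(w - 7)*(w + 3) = w^2 - 4*w - 21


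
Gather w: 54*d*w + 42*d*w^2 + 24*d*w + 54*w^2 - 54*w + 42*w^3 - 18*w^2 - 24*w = 42*w^3 + w^2*(42*d + 36) + w*(78*d - 78)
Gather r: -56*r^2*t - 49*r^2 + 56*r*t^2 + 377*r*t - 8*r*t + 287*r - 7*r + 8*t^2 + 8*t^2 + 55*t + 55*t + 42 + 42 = r^2*(-56*t - 49) + r*(56*t^2 + 369*t + 280) + 16*t^2 + 110*t + 84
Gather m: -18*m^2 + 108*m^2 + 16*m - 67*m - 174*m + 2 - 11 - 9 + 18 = 90*m^2 - 225*m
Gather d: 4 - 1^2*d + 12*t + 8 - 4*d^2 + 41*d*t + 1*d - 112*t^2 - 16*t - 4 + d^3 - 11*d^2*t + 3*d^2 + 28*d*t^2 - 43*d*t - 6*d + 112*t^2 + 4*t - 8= d^3 + d^2*(-11*t - 1) + d*(28*t^2 - 2*t - 6)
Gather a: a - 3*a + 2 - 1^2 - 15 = -2*a - 14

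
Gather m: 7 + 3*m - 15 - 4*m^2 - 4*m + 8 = -4*m^2 - m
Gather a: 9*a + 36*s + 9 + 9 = 9*a + 36*s + 18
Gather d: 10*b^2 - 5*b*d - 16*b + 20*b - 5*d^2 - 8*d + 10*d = 10*b^2 + 4*b - 5*d^2 + d*(2 - 5*b)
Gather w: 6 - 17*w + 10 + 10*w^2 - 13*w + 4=10*w^2 - 30*w + 20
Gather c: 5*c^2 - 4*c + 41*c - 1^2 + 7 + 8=5*c^2 + 37*c + 14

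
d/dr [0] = 0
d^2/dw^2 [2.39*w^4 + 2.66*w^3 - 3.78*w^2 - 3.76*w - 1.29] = 28.68*w^2 + 15.96*w - 7.56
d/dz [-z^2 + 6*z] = 6 - 2*z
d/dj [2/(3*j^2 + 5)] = -12*j/(3*j^2 + 5)^2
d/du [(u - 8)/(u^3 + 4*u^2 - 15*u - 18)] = (u^3 + 4*u^2 - 15*u - (u - 8)*(3*u^2 + 8*u - 15) - 18)/(u^3 + 4*u^2 - 15*u - 18)^2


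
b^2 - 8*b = b*(b - 8)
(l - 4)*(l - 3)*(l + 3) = l^3 - 4*l^2 - 9*l + 36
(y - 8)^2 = y^2 - 16*y + 64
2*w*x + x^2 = x*(2*w + x)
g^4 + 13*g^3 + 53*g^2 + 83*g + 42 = (g + 1)*(g + 2)*(g + 3)*(g + 7)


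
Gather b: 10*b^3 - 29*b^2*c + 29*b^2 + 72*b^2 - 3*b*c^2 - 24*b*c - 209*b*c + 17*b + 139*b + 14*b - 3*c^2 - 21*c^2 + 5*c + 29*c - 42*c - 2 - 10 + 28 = 10*b^3 + b^2*(101 - 29*c) + b*(-3*c^2 - 233*c + 170) - 24*c^2 - 8*c + 16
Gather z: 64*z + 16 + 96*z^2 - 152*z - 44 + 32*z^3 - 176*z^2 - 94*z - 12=32*z^3 - 80*z^2 - 182*z - 40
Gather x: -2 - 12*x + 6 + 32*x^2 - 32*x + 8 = 32*x^2 - 44*x + 12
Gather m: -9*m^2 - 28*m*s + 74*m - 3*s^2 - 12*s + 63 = -9*m^2 + m*(74 - 28*s) - 3*s^2 - 12*s + 63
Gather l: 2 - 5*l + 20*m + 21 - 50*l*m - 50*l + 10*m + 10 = l*(-50*m - 55) + 30*m + 33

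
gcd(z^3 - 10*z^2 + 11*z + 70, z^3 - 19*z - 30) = z^2 - 3*z - 10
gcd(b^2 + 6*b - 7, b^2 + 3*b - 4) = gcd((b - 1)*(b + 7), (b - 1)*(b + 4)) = b - 1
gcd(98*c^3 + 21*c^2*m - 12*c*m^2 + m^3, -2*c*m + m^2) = 1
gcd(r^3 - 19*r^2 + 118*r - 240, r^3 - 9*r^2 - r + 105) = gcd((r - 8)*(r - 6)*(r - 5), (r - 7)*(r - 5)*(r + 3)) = r - 5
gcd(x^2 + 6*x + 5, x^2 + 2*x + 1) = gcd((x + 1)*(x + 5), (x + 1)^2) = x + 1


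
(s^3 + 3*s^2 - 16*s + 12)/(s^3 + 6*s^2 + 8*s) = (s^3 + 3*s^2 - 16*s + 12)/(s*(s^2 + 6*s + 8))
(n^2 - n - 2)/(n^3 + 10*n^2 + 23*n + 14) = (n - 2)/(n^2 + 9*n + 14)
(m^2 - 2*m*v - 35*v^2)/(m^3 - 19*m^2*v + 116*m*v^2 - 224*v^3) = (m + 5*v)/(m^2 - 12*m*v + 32*v^2)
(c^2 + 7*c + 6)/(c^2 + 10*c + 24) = (c + 1)/(c + 4)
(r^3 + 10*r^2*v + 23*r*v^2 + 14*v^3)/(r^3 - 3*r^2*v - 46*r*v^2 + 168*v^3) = (r^2 + 3*r*v + 2*v^2)/(r^2 - 10*r*v + 24*v^2)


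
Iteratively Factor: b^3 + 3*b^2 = (b)*(b^2 + 3*b) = b*(b + 3)*(b)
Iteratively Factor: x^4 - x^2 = (x - 1)*(x^3 + x^2) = x*(x - 1)*(x^2 + x) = x*(x - 1)*(x + 1)*(x)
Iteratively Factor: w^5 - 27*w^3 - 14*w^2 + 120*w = (w + 3)*(w^4 - 3*w^3 - 18*w^2 + 40*w) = w*(w + 3)*(w^3 - 3*w^2 - 18*w + 40) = w*(w - 2)*(w + 3)*(w^2 - w - 20) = w*(w - 5)*(w - 2)*(w + 3)*(w + 4)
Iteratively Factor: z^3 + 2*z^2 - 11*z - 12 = (z + 1)*(z^2 + z - 12) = (z - 3)*(z + 1)*(z + 4)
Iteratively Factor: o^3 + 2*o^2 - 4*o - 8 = (o + 2)*(o^2 - 4) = (o + 2)^2*(o - 2)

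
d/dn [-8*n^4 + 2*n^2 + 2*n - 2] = -32*n^3 + 4*n + 2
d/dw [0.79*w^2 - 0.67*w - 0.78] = 1.58*w - 0.67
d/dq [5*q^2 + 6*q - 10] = 10*q + 6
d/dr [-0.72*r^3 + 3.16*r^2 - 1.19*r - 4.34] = -2.16*r^2 + 6.32*r - 1.19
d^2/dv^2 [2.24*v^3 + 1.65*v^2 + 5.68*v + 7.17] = 13.44*v + 3.3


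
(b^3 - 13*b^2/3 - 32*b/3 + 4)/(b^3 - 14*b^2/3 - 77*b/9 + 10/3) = 3*(b + 2)/(3*b + 5)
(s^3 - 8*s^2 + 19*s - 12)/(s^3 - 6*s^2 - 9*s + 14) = (s^2 - 7*s + 12)/(s^2 - 5*s - 14)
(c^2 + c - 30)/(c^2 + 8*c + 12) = (c - 5)/(c + 2)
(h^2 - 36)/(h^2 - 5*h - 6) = (h + 6)/(h + 1)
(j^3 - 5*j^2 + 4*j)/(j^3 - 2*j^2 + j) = (j - 4)/(j - 1)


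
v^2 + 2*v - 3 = (v - 1)*(v + 3)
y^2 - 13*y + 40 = (y - 8)*(y - 5)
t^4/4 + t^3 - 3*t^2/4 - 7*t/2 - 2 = (t/4 + 1)*(t - 2)*(t + 1)^2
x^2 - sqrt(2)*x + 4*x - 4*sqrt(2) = (x + 4)*(x - sqrt(2))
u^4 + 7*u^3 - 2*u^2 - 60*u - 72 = (u - 3)*(u + 2)^2*(u + 6)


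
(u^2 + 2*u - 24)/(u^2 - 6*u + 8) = (u + 6)/(u - 2)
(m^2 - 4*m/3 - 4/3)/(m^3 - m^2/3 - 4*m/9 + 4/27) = 9*(m - 2)/(9*m^2 - 9*m + 2)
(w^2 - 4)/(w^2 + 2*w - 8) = (w + 2)/(w + 4)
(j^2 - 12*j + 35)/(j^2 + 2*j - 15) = (j^2 - 12*j + 35)/(j^2 + 2*j - 15)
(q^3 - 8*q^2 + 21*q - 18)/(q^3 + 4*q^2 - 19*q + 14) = (q^2 - 6*q + 9)/(q^2 + 6*q - 7)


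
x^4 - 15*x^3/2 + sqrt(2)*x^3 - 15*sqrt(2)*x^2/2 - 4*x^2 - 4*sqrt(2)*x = x*(x - 8)*(x + 1/2)*(x + sqrt(2))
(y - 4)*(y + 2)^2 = y^3 - 12*y - 16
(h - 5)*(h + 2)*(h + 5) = h^3 + 2*h^2 - 25*h - 50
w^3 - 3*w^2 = w^2*(w - 3)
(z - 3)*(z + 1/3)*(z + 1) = z^3 - 5*z^2/3 - 11*z/3 - 1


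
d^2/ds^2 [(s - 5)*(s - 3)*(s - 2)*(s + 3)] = 12*s^2 - 42*s + 2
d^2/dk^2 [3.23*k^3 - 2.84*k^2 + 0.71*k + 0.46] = 19.38*k - 5.68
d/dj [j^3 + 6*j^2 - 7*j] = 3*j^2 + 12*j - 7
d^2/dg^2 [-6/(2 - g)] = 12/(g - 2)^3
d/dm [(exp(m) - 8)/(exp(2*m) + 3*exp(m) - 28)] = (-(exp(m) - 8)*(2*exp(m) + 3) + exp(2*m) + 3*exp(m) - 28)*exp(m)/(exp(2*m) + 3*exp(m) - 28)^2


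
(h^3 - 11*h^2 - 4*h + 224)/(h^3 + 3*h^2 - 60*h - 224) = (h - 7)/(h + 7)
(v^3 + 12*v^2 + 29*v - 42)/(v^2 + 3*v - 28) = (v^2 + 5*v - 6)/(v - 4)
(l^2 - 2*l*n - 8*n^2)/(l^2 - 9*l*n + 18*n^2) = (l^2 - 2*l*n - 8*n^2)/(l^2 - 9*l*n + 18*n^2)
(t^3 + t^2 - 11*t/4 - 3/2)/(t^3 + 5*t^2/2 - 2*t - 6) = (t + 1/2)/(t + 2)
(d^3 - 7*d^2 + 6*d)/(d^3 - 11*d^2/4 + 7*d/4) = 4*(d - 6)/(4*d - 7)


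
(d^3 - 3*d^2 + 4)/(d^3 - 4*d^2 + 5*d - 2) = (d^2 - d - 2)/(d^2 - 2*d + 1)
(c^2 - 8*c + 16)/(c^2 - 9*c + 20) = (c - 4)/(c - 5)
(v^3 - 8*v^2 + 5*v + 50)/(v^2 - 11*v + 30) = (v^2 - 3*v - 10)/(v - 6)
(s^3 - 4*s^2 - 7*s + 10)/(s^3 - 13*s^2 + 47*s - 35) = (s + 2)/(s - 7)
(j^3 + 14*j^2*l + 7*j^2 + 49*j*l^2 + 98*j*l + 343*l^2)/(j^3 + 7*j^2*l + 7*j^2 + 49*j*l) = (j + 7*l)/j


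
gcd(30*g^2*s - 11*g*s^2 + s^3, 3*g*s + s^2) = s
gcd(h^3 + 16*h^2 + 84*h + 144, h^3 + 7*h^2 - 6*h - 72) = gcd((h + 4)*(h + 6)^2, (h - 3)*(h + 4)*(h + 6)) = h^2 + 10*h + 24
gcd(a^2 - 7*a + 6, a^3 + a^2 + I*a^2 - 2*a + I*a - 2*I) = a - 1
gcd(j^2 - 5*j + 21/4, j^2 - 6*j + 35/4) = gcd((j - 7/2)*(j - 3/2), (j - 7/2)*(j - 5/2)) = j - 7/2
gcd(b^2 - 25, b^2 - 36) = 1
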